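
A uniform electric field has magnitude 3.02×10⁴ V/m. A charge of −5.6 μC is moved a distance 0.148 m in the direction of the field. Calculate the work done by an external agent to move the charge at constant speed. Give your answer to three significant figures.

0.0250 J

The potential change for a displacement 0.148 m in the direction of the field is ΔV = −Ed = -4470 V.
W_ext = qΔV = 0.0250 J.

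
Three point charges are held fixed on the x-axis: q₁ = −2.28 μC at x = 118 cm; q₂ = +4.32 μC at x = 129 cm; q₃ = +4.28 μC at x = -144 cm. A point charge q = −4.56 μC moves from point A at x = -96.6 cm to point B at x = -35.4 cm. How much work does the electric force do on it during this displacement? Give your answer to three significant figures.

-0.197 J

The work done by the electric force is W_field = −ΔU = −q(V_B − V_A) = q(V_A − V_B).
At A: distances to the source charges are 2.15 m, 2.26 m, 0.474 m; V_A = Σ kqᵢ/rᵢ = 8.88×10⁴ V.
At B: distances to the source charges are 1.53 m, 1.64 m, 1.09 m; V_B = Σ kqᵢ/rᵢ = 4.57×10⁴ V.
ΔV = V_B − V_A = -4.31×10⁴ V.
W_field = −qΔV = −(-4.56×10⁻⁶ C)(-4.31×10⁴ V) = -0.197 J.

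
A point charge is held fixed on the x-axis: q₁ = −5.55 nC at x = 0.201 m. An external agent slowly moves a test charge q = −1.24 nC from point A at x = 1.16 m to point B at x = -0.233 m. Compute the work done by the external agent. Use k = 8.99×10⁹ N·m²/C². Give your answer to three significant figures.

7.80×10⁻⁸ J

For quasistatic motion the external work equals the change in potential energy: W_ext = qΔV = q(V_B − V_A).
At A: distance to the source charge is 0.959 m; V_A = kq₁/r = -52.0 V.
At B: distance to the source charge is 0.434 m; V_B = kq₁/r = -115 V.
ΔV = V_B − V_A = -62.9 V.
W_ext = qΔV = (-1.24×10⁻⁹ C)(-62.9 V) = 7.80×10⁻⁸ J.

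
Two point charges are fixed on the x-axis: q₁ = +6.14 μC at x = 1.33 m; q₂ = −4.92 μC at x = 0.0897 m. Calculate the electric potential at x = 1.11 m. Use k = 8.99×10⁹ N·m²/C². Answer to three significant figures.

2.08×10⁵ V

Electric potential is a scalar, so the contributions from each charge add algebraically: V = Σ kqᵢ/rᵢ.
Distances from the field point to each charge: r₁ = 0.220 m, r₂ = 1.02 m.
V = k[(6.14×10⁻⁶)/(0.220) + (-4.92×10⁻⁶)/(1.02)] = 2.08×10⁵ V.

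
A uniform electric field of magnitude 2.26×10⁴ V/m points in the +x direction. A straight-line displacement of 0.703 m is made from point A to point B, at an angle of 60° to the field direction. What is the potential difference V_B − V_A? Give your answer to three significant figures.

-7940 V

Only the component of displacement along E changes the potential: ΔV = −E·d·cosθ.
ΔV = −(2.26×10⁴ V/m)(0.703 m)cos60° = -7940 V.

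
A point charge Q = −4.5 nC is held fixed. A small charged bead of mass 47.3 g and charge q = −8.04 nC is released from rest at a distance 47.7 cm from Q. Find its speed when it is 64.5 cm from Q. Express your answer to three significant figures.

Only the electrostatic force acts, so mechanical energy is conserved: ½mv² = U₁ − U₂ = kQq(1/r₁ − 1/r₂).
U₁ − U₂ = (8.99×10⁹ N·m²/C²)(-4.50×10⁻⁹ C)(-8.04×10⁻⁹ C)(1/0.477 − 1/0.645) = 1.78×10⁻⁷ J.
v = √(2·1.78×10⁻⁷/0.0473) = 2.74×10⁻³ m/s.

2.74×10⁻³ m/s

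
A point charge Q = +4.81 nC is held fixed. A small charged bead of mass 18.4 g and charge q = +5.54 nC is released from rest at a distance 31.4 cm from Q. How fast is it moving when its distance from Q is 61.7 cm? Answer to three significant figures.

6.38×10⁻³ m/s

Only the electrostatic force acts, so mechanical energy is conserved: ½mv² = U₁ − U₂ = kQq(1/r₁ − 1/r₂).
U₁ − U₂ = (8.99×10⁹ N·m²/C²)(4.81×10⁻⁹ C)(5.54×10⁻⁹ C)(1/0.314 − 1/0.617) = 3.75×10⁻⁷ J.
v = √(2·3.75×10⁻⁷/0.0184) = 6.38×10⁻³ m/s.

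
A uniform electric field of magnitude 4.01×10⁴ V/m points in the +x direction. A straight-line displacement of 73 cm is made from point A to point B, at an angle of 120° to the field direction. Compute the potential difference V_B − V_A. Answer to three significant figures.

Only the component of displacement along E changes the potential: ΔV = −E·d·cosθ.
ΔV = −(4.01×10⁴ V/m)(0.730 m)cos120° = 1.46×10⁴ V.

1.46×10⁴ V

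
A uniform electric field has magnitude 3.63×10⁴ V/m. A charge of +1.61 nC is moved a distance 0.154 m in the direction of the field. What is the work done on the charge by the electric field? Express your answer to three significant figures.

9.00×10⁻⁶ J

The potential change for a displacement 0.154 m in the direction of the field is ΔV = −Ed = -5590 V.
W_field = −qΔV = 9.00×10⁻⁶ J.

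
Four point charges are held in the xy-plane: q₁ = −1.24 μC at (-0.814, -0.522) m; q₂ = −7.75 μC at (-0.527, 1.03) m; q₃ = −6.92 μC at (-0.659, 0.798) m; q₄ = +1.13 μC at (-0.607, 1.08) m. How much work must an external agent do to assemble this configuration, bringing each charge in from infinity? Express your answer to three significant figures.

The assembly work is the sum of pairwise potential energies, U = Σ_{i<j} kqᵢqⱼ/rᵢⱼ.
Pair separations: r₁₂ = 1.58 m, r₁₃ = 1.33 m, r₁₄ = 1.62 m, r₂₃ = 0.267 m, r₂₄ = 0.0943 m, r₃₄ = 0.287 m.
Summing all 6 pair terms gives U = 0.832 J.

0.832 J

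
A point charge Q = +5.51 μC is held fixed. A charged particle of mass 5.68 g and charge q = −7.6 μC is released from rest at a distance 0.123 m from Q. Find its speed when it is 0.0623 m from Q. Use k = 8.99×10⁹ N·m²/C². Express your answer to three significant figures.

Only the electrostatic force acts, so mechanical energy is conserved: ½mv² = U₁ − U₂ = kQq(1/r₁ − 1/r₂).
U₁ − U₂ = (8.99×10⁹ N·m²/C²)(5.51×10⁻⁶ C)(-7.60×10⁻⁶ C)(1/0.123 − 1/0.0623) = 2.98 J.
v = √(2·2.98/5.68×10⁻³) = 32.4 m/s.

32.4 m/s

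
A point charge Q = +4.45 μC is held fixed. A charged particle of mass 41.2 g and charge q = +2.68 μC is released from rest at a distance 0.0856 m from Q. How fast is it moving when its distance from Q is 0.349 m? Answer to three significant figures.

Only the electrostatic force acts, so mechanical energy is conserved: ½mv² = U₁ − U₂ = kQq(1/r₁ − 1/r₂).
U₁ − U₂ = (8.99×10⁹ N·m²/C²)(4.45×10⁻⁶ C)(2.68×10⁻⁶ C)(1/0.0856 − 1/0.349) = 0.945 J.
v = √(2·0.945/0.0412) = 6.77 m/s.

6.77 m/s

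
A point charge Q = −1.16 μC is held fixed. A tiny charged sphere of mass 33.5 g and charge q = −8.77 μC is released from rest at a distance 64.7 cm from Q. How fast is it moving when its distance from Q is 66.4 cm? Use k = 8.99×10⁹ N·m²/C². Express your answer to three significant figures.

Only the electrostatic force acts, so mechanical energy is conserved: ½mv² = U₁ − U₂ = kQq(1/r₁ − 1/r₂).
U₁ − U₂ = (8.99×10⁹ N·m²/C²)(-1.16×10⁻⁶ C)(-8.77×10⁻⁶ C)(1/0.647 − 1/0.664) = 3.62×10⁻³ J.
v = √(2·3.62×10⁻³/0.0335) = 0.465 m/s.

0.465 m/s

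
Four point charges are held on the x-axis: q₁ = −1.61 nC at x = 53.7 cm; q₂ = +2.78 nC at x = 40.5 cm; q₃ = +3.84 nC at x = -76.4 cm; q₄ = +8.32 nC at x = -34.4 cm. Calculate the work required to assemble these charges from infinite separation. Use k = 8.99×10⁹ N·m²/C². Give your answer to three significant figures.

5.59×10⁻⁷ J

The assembly work is the sum of pairwise potential energies, U = Σ_{i<j} kqᵢqⱼ/rᵢⱼ.
Pair separations: r₁₂ = 0.132 m, r₁₃ = 1.30 m, r₁₄ = 0.881 m, r₂₃ = 1.17 m, r₂₄ = 0.749 m, r₃₄ = 0.420 m.
Summing all 6 pair terms gives U = 5.59×10⁻⁷ J.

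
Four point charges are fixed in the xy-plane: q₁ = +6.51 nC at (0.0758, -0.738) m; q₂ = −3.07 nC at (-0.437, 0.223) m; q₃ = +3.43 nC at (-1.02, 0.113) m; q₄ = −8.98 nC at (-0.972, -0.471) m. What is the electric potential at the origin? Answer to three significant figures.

The total potential is the scalar sum of each charge's contribution, V = Σ kqᵢ/rᵢ.
Distances from the field point to each charge: r₁ = 0.742 m, r₂ = 0.491 m, r₃ = 1.03 m, r₄ = 1.08 m.
V = k[(6.51×10⁻⁹)/(0.742) + (-3.07×10⁻⁹)/(0.491) + (3.43×10⁻⁹)/(1.03) + (-8.98×10⁻⁹)/(1.08)] = -22.1 V.

-22.1 V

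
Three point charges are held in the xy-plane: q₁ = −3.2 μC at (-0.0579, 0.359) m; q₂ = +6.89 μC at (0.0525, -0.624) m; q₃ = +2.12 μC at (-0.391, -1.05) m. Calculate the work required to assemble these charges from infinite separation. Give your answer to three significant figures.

-0.0290 J

The assembly work is the sum of pairwise potential energies, U = Σ_{i<j} kqᵢqⱼ/rᵢⱼ.
Pair separations: r₁₂ = 0.989 m, r₁₃ = 1.45 m, r₂₃ = 0.615 m.
U = (-0.200) + (-0.0421) + (0.214) = -0.0290 J.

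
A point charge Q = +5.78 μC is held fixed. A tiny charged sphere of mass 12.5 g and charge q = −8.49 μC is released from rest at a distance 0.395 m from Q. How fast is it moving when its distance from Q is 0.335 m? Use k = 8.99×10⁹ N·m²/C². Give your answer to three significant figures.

Only the electrostatic force acts, so mechanical energy is conserved: ½mv² = U₁ − U₂ = kQq(1/r₁ − 1/r₂).
U₁ − U₂ = (8.99×10⁹ N·m²/C²)(5.78×10⁻⁶ C)(-8.49×10⁻⁶ C)(1/0.395 − 1/0.335) = 0.200 J.
v = √(2·0.200/0.0125) = 5.66 m/s.

5.66 m/s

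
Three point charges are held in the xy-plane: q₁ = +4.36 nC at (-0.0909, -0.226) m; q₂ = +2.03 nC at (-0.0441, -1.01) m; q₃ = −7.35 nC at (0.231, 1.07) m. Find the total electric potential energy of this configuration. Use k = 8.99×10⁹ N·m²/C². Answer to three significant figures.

-1.78×10⁻⁷ J

The work to assemble the configuration equals its total potential energy, U = Σ kqᵢqⱼ/rᵢⱼ over all pairs.
Pair separations: r₁₂ = 0.785 m, r₁₃ = 1.34 m, r₂₃ = 2.10 m.
U = (1.01×10⁻⁷) + (-2.16×10⁻⁷) + (-6.39×10⁻⁸) = -1.78×10⁻⁷ J.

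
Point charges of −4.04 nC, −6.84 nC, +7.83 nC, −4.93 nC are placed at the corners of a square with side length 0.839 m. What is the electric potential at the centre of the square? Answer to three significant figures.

-121 V

Electric potential is a scalar, so the contributions from each charge add algebraically: V = Σ kqᵢ/rᵢ.
The distance from each corner to the centre is a√2/2 = 0.593 m.
V = k[(-4.04×10⁻⁹)/(0.593) + (-6.84×10⁻⁹)/(0.593) + (7.83×10⁻⁹)/(0.593) + (-4.93×10⁻⁹)/(0.593)] = -121 V.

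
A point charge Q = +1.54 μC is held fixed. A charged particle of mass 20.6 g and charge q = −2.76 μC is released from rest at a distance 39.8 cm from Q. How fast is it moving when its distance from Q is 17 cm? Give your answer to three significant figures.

3.54 m/s

Only the electrostatic force acts, so mechanical energy is conserved: ½mv² = U₁ − U₂ = kQq(1/r₁ − 1/r₂).
U₁ − U₂ = (8.99×10⁹ N·m²/C²)(1.54×10⁻⁶ C)(-2.76×10⁻⁶ C)(1/0.398 − 1/0.170) = 0.129 J.
v = √(2·0.129/0.0206) = 3.54 m/s.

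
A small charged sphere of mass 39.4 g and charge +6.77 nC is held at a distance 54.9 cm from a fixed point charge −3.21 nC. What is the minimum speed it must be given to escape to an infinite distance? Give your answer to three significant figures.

To just escape, total mechanical energy must reach zero at infinity: ½mv²_min + U = 0, so ½mv²_min = −U = |kQq|/r.
|U| = |kQq|/r = (8.99×10⁹ N·m²/C²)(3.21×10⁻⁹)(6.77×10⁻⁹)/(0.549) = 3.56×10⁻⁷ J.
v_min = √(2|U|/m) = √(2·3.56×10⁻⁷/0.0394) = 4.25×10⁻³ m/s.

4.25×10⁻³ m/s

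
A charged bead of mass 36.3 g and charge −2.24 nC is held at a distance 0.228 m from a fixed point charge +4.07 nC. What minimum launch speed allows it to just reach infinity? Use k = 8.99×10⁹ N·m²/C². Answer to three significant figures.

To just escape, total mechanical energy must reach zero at infinity: ½mv²_min + U = 0, so ½mv²_min = −U = |kQq|/r.
|U| = |kQq|/r = (8.99×10⁹ N·m²/C²)(4.07×10⁻⁹)(2.24×10⁻⁹)/(0.228) = 3.59×10⁻⁷ J.
v_min = √(2|U|/m) = √(2·3.59×10⁻⁷/0.0363) = 4.45×10⁻³ m/s.

4.45×10⁻³ m/s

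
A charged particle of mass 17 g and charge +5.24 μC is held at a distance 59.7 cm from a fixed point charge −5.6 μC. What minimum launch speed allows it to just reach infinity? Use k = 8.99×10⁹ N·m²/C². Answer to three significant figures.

7.21 m/s

To just escape, total mechanical energy must reach zero at infinity: ½mv²_min + U = 0, so ½mv²_min = −U = |kQq|/r.
|U| = |kQq|/r = (8.99×10⁹ N·m²/C²)(5.60×10⁻⁶)(5.24×10⁻⁶)/(0.597) = 0.442 J.
v_min = √(2|U|/m) = √(2·0.442/0.0170) = 7.21 m/s.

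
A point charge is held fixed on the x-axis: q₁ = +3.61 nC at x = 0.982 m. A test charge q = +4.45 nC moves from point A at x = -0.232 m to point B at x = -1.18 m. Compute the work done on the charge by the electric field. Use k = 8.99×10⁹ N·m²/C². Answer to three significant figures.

The work done by the electric force is W_field = −ΔU = −q(V_B − V_A) = q(V_A − V_B).
At A: distance to the source charge is 1.21 m; V_A = kq₁/r = 26.7 V.
At B: distance to the source charge is 2.16 m; V_B = kq₁/r = 15.0 V.
ΔV = V_B − V_A = -11.7 V.
W_field = −qΔV = −(4.45×10⁻⁹ C)(-11.7 V) = 5.22×10⁻⁸ J.

5.22×10⁻⁸ J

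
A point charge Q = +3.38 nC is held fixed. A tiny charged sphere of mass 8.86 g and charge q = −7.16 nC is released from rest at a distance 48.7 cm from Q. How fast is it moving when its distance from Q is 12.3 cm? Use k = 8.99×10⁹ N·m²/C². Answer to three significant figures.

0.0173 m/s

Only the electrostatic force acts, so mechanical energy is conserved: ½mv² = U₁ − U₂ = kQq(1/r₁ − 1/r₂).
U₁ − U₂ = (8.99×10⁹ N·m²/C²)(3.38×10⁻⁹ C)(-7.16×10⁻⁹ C)(1/0.487 − 1/0.123) = 1.32×10⁻⁶ J.
v = √(2·1.32×10⁻⁶/8.86×10⁻³) = 0.0173 m/s.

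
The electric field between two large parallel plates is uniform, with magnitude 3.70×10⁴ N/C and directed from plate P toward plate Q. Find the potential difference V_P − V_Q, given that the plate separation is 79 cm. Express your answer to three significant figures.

2.92×10⁴ V

In a uniform field, potential decreases in the direction of E: ΔV = −E·d for a displacement d parallel to E.
Going from Q to P is a displacement of 79 cm opposite to the field, so V_P − V_Q = +Ed = 2.92×10⁴ V.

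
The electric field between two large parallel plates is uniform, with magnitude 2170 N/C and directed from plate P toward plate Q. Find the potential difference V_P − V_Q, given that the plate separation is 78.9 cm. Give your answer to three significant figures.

In a uniform field, potential decreases in the direction of E: ΔV = −E·d for a displacement d parallel to E.
Going from Q to P is a displacement of 78.9 cm opposite to the field, so V_P − V_Q = +Ed = 1710 V.

1710 V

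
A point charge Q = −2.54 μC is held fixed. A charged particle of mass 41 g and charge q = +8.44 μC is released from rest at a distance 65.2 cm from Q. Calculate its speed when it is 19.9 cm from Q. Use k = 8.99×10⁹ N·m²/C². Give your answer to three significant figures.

Only the electrostatic force acts, so mechanical energy is conserved: ½mv² = U₁ − U₂ = kQq(1/r₁ − 1/r₂).
U₁ − U₂ = (8.99×10⁹ N·m²/C²)(-2.54×10⁻⁶ C)(8.44×10⁻⁶ C)(1/0.652 − 1/0.199) = 0.673 J.
v = √(2·0.673/0.0410) = 5.73 m/s.

5.73 m/s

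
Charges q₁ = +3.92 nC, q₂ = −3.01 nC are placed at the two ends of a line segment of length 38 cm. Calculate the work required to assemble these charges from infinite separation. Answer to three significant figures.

The assembly work is the sum of pairwise potential energies, U = Σ_{i<j} kqᵢqⱼ/rᵢⱼ.
The separation is r = 0.380 m.
U = (-2.79×10⁻⁷) = -2.79×10⁻⁷ J.

-2.79×10⁻⁷ J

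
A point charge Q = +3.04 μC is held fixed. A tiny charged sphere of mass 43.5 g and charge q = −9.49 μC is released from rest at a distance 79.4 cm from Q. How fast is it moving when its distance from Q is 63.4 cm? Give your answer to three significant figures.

Only the electrostatic force acts, so mechanical energy is conserved: ½mv² = U₁ − U₂ = kQq(1/r₁ − 1/r₂).
U₁ − U₂ = (8.99×10⁹ N·m²/C²)(3.04×10⁻⁶ C)(-9.49×10⁻⁶ C)(1/0.794 − 1/0.634) = 0.0824 J.
v = √(2·0.0824/0.0435) = 1.95 m/s.

1.95 m/s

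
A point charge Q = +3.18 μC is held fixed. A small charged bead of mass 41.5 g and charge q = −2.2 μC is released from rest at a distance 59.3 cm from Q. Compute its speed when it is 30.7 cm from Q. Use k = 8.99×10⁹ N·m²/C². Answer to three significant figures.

Only the electrostatic force acts, so mechanical energy is conserved: ½mv² = U₁ − U₂ = kQq(1/r₁ − 1/r₂).
U₁ − U₂ = (8.99×10⁹ N·m²/C²)(3.18×10⁻⁶ C)(-2.20×10⁻⁶ C)(1/0.593 − 1/0.307) = 0.0988 J.
v = √(2·0.0988/0.0415) = 2.18 m/s.

2.18 m/s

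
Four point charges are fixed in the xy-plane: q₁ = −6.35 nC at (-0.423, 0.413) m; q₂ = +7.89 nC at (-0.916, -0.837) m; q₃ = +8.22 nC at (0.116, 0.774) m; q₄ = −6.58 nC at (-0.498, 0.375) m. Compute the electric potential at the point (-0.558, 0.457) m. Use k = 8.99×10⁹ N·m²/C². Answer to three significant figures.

The total potential is the scalar sum of each charge's contribution, V = Σ kqᵢ/rᵢ.
Distances from the field point to each charge: r₁ = 0.142 m, r₂ = 1.34 m, r₃ = 0.745 m, r₄ = 0.102 m.
V = k[(-6.35×10⁻⁹)/(0.142) + (7.89×10⁻⁹)/(1.34) + (8.22×10⁻⁹)/(0.745) + (-6.58×10⁻⁹)/(0.102)] = -832 V.

-832 V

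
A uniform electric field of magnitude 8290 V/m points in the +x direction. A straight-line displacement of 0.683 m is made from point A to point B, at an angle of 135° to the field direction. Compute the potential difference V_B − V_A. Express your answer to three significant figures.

4000 V

Only the component of displacement along E changes the potential: ΔV = −E·d·cosθ.
ΔV = −(8290 V/m)(0.683 m)cos135° = 4000 V.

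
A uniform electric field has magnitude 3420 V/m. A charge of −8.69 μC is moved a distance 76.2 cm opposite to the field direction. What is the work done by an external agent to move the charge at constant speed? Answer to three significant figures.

The potential change for a displacement 76.2 cm opposite to the field direction is ΔV = +Ed = 2610 V.
W_ext = qΔV = -0.0226 J.

-0.0226 J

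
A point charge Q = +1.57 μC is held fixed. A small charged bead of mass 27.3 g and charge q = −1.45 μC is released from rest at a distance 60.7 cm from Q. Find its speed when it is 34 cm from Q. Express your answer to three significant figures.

1.39 m/s

Only the electrostatic force acts, so mechanical energy is conserved: ½mv² = U₁ − U₂ = kQq(1/r₁ − 1/r₂).
U₁ − U₂ = (8.99×10⁹ N·m²/C²)(1.57×10⁻⁶ C)(-1.45×10⁻⁶ C)(1/0.607 − 1/0.340) = 0.0265 J.
v = √(2·0.0265/0.0273) = 1.39 m/s.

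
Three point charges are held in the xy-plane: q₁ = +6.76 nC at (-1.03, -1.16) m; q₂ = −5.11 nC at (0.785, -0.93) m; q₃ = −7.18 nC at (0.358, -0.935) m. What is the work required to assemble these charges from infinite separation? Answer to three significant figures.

The work to assemble the configuration equals its total potential energy, U = Σ kqᵢqⱼ/rᵢⱼ over all pairs.
Pair separations: r₁₂ = 1.83 m, r₁₃ = 1.41 m, r₂₃ = 0.427 m.
U = (-1.70×10⁻⁷) + (-3.10×10⁻⁷) + (7.72×10⁻⁷) = 2.92×10⁻⁷ J.

2.92×10⁻⁷ J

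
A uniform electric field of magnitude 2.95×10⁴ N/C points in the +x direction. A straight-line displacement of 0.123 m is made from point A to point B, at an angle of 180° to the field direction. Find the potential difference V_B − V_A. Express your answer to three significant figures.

3630 V

Only the component of displacement along E changes the potential: ΔV = −E·d·cosθ.
ΔV = −(2.95×10⁴ V/m)(0.123 m)cos180° = 3630 V.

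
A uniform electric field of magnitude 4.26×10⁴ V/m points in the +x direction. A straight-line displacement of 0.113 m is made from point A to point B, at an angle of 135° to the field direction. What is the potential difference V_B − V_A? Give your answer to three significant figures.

Only the component of displacement along E changes the potential: ΔV = −E·d·cosθ.
ΔV = −(4.26×10⁴ V/m)(0.113 m)cos135° = 3400 V.

3400 V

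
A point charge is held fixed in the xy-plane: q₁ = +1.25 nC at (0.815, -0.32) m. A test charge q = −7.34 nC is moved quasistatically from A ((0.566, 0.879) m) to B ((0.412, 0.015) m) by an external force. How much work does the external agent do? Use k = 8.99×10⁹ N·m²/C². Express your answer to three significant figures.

-9.00×10⁻⁸ J

For quasistatic motion the external work equals the change in potential energy: W_ext = qΔV = q(V_B − V_A).
At A: distance to the source charge is 1.22 m; V_A = kq₁/r = 9.18 V.
At B: distance to the source charge is 0.524 m; V_B = kq₁/r = 21.4 V.
ΔV = V_B − V_A = 12.3 V.
W_ext = qΔV = (-7.34×10⁻⁹ C)(12.3 V) = -9.00×10⁻⁸ J.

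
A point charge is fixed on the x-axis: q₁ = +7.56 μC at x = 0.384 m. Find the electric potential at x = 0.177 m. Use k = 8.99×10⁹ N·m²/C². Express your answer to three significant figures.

The total potential is the scalar sum of each charge's contribution, V = Σ kqᵢ/rᵢ.
V = k[(7.56×10⁻⁶)/(0.207)] = 3.28×10⁵ V.

3.28×10⁵ V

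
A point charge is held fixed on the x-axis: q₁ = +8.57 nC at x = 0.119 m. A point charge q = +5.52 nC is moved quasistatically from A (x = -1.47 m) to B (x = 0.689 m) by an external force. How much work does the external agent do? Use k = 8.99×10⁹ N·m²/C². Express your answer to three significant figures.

4.78×10⁻⁷ J

For quasistatic motion the external work equals the change in potential energy: W_ext = qΔV = q(V_B − V_A).
At A: distance to the source charge is 1.59 m; V_A = kq₁/r = 48.5 V.
At B: distance to the source charge is 0.570 m; V_B = kq₁/r = 135 V.
ΔV = V_B − V_A = 86.7 V.
W_ext = qΔV = (5.52×10⁻⁹ C)(86.7 V) = 4.78×10⁻⁷ J.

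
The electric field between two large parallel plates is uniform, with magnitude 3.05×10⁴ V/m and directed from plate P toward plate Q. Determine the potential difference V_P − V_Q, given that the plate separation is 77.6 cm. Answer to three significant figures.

In a uniform field, potential decreases in the direction of E: ΔV = −E·d for a displacement d parallel to E.
Going from Q to P is a displacement of 77.6 cm opposite to the field, so V_P − V_Q = +Ed = 2.37×10⁴ V.

2.37×10⁴ V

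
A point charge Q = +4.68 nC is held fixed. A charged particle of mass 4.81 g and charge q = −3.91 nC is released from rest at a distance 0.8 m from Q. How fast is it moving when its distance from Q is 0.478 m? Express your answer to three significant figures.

7.59×10⁻³ m/s

Only the electrostatic force acts, so mechanical energy is conserved: ½mv² = U₁ − U₂ = kQq(1/r₁ − 1/r₂).
U₁ − U₂ = (8.99×10⁹ N·m²/C²)(4.68×10⁻⁹ C)(-3.91×10⁻⁹ C)(1/0.800 − 1/0.478) = 1.39×10⁻⁷ J.
v = √(2·1.39×10⁻⁷/4.81×10⁻³) = 7.59×10⁻³ m/s.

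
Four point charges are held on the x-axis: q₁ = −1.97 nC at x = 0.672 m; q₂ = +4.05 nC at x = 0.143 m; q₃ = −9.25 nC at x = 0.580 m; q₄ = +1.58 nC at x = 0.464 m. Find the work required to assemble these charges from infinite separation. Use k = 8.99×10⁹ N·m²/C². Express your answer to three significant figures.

-2.14×10⁻⁷ J

The assembly work is the sum of pairwise potential energies, U = Σ_{i<j} kqᵢqⱼ/rᵢⱼ.
Pair separations: r₁₂ = 0.529 m, r₁₃ = 0.0920 m, r₁₄ = 0.208 m, r₂₃ = 0.437 m, r₂₄ = 0.321 m, r₃₄ = 0.116 m.
Summing all 6 pair terms gives U = -2.14×10⁻⁷ J.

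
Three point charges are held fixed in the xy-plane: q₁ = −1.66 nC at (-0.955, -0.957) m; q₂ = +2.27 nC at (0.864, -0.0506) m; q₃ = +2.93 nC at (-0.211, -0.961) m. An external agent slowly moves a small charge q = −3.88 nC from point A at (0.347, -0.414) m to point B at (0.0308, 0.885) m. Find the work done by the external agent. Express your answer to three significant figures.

For quasistatic motion the external work equals the change in potential energy: W_ext = qΔV = q(V_B − V_A).
At A: distances to the source charges are 1.41 m, 0.632 m, 0.781 m; V_A = Σ kqᵢ/rᵢ = 55.4 V.
At B: distances to the source charges are 2.09 m, 1.25 m, 1.86 m; V_B = Σ kqᵢ/rᵢ = 23.3 V.
ΔV = V_B − V_A = -32.1 V.
W_ext = qΔV = (-3.88×10⁻⁹ C)(-32.1 V) = 1.25×10⁻⁷ J.

1.25×10⁻⁷ J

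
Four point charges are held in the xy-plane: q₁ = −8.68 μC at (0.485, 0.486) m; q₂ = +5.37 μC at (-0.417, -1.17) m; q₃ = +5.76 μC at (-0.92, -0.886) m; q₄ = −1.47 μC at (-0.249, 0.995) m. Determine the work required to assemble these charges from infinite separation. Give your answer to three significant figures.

The work to assemble the configuration equals its total potential energy, U = Σ kqᵢqⱼ/rᵢⱼ over all pairs.
Pair separations: r₁₂ = 1.89 m, r₁₃ = 1.96 m, r₁₄ = 0.893 m, r₂₃ = 0.578 m, r₂₄ = 2.17 m, r₃₄ = 2.00 m.
Summing all 6 pair terms gives U = 0.0879 J.

0.0879 J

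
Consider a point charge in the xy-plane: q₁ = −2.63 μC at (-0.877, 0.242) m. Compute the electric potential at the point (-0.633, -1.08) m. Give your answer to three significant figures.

-1.76×10⁴ V

Electric potential is a scalar, so the contributions from each charge add algebraically: V = Σ kqᵢ/rᵢ.
Distances from the field point to each charge: r₁ = 1.34 m.
V = k[(-2.63×10⁻⁶)/(1.34)] = -1.76×10⁴ V.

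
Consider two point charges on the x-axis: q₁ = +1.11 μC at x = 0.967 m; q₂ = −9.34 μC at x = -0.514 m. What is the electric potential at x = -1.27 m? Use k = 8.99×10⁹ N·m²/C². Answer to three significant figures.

-1.07×10⁵ V

Electric potential is a scalar, so the contributions from each charge add algebraically: V = Σ kqᵢ/rᵢ.
Distances from the field point to each charge: r₁ = 2.24 m, r₂ = 0.756 m.
V = k[(1.11×10⁻⁶)/(2.24) + (-9.34×10⁻⁶)/(0.756)] = -1.07×10⁵ V.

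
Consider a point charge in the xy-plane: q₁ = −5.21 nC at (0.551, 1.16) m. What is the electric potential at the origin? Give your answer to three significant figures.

Electric potential is a scalar, so the contributions from each charge add algebraically: V = Σ kqᵢ/rᵢ.
Distances from the field point to each charge: r₁ = 1.28 m.
V = k[(-5.21×10⁻⁹)/(1.28)] = -36.5 V.

-36.5 V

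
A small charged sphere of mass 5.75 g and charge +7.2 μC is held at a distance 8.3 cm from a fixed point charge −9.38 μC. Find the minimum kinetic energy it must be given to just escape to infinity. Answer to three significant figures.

7.32 J

To just escape, total mechanical energy must reach zero at infinity: ½mv²_min + U = 0, so ½mv²_min = −U = |kQq|/r.
|U| = |kQq|/r = (8.99×10⁹ N·m²/C²)(9.38×10⁻⁶)(7.20×10⁻⁶)/(0.0830) = 7.32 J.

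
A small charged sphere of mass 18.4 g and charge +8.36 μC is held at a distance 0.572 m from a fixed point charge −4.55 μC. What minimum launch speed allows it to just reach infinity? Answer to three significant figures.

To just escape, total mechanical energy must reach zero at infinity: ½mv²_min + U = 0, so ½mv²_min = −U = |kQq|/r.
|U| = |kQq|/r = (8.99×10⁹ N·m²/C²)(4.55×10⁻⁶)(8.36×10⁻⁶)/(0.572) = 0.598 J.
v_min = √(2|U|/m) = √(2·0.598/0.0184) = 8.06 m/s.

8.06 m/s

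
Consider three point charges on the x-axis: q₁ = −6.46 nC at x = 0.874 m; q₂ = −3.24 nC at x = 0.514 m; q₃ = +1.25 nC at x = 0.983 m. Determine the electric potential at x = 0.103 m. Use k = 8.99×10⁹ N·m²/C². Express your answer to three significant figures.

-133 V

Electric potential is a scalar, so the contributions from each charge add algebraically: V = Σ kqᵢ/rᵢ.
Distances from the field point to each charge: r₁ = 0.771 m, r₂ = 0.411 m, r₃ = 0.880 m.
V = k[(-6.46×10⁻⁹)/(0.771) + (-3.24×10⁻⁹)/(0.411) + (1.25×10⁻⁹)/(0.880)] = -133 V.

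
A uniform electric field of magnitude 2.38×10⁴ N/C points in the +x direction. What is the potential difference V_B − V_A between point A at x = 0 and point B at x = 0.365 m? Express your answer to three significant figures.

In a uniform field, potential decreases in the direction of E: V_B − V_A = −E·Δx.
V_B − V_A = −(2.38×10⁴ V/m)(0.365 m) = -8690 V.

-8690 V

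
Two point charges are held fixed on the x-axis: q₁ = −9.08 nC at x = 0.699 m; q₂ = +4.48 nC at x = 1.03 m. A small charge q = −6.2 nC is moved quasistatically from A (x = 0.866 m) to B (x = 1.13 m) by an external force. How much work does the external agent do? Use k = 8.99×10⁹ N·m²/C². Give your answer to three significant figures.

For quasistatic motion the external work equals the change in potential energy: W_ext = qΔV = q(V_B − V_A).
At A: distances to the source charges are 0.167 m, 0.164 m; V_A = Σ kqᵢ/rᵢ = -243 V.
At B: distances to the source charges are 0.431 m, 0.100 m; V_B = Σ kqᵢ/rᵢ = 213 V.
ΔV = V_B − V_A = 457 V.
W_ext = qΔV = (-6.20×10⁻⁹ C)(457 V) = -2.83×10⁻⁶ J.

-2.83×10⁻⁶ J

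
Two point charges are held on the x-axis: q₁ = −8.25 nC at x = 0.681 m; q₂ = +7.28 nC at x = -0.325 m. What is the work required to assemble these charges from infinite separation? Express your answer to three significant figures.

The work to assemble the configuration equals its total potential energy, U = Σ kqᵢqⱼ/rᵢⱼ over all pairs.
Pair separations: r₁₂ = 1.01 m.
U = (-5.37×10⁻⁷) = -5.37×10⁻⁷ J.

-5.37×10⁻⁷ J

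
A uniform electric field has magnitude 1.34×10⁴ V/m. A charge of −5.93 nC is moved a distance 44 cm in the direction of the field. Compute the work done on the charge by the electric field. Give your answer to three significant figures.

The potential change for a displacement 44 cm in the direction of the field is ΔV = −Ed = -5900 V.
W_field = −qΔV = -3.50×10⁻⁵ J.

-3.50×10⁻⁵ J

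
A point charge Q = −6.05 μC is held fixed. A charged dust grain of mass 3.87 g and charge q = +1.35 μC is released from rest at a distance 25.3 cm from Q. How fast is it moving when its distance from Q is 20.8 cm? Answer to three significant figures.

Only the electrostatic force acts, so mechanical energy is conserved: ½mv² = U₁ − U₂ = kQq(1/r₁ − 1/r₂).
U₁ − U₂ = (8.99×10⁹ N·m²/C²)(-6.05×10⁻⁶ C)(1.35×10⁻⁶ C)(1/0.253 − 1/0.208) = 0.0628 J.
v = √(2·0.0628/3.87×10⁻³) = 5.70 m/s.

5.70 m/s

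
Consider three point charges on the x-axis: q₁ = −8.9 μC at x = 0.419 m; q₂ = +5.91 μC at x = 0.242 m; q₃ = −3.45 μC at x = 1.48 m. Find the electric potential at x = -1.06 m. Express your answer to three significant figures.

-2.55×10⁴ V

The total potential is the scalar sum of each charge's contribution, V = Σ kqᵢ/rᵢ.
Distances from the field point to each charge: r₁ = 1.48 m, r₂ = 1.30 m, r₃ = 2.54 m.
V = k[(-8.90×10⁻⁶)/(1.48) + (5.91×10⁻⁶)/(1.30) + (-3.45×10⁻⁶)/(2.54)] = -2.55×10⁴ V.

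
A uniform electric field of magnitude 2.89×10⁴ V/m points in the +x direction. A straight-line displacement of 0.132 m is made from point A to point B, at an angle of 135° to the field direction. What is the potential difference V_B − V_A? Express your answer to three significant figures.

2700 V

Only the component of displacement along E changes the potential: ΔV = −E·d·cosθ.
ΔV = −(2.89×10⁴ V/m)(0.132 m)cos135° = 2700 V.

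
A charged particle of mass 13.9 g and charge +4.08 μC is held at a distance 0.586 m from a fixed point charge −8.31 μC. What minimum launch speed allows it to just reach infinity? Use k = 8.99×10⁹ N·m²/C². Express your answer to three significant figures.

8.65 m/s

To just escape, total mechanical energy must reach zero at infinity: ½mv²_min + U = 0, so ½mv²_min = −U = |kQq|/r.
|U| = |kQq|/r = (8.99×10⁹ N·m²/C²)(8.31×10⁻⁶)(4.08×10⁻⁶)/(0.586) = 0.520 J.
v_min = √(2|U|/m) = √(2·0.520/0.0139) = 8.65 m/s.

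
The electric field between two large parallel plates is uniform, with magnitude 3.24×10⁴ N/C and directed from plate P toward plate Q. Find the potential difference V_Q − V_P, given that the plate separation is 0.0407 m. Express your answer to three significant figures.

In a uniform field, potential decreases in the direction of E: ΔV = −E·d for a displacement d parallel to E.
Going from P to Q is a displacement of 0.0407 m along the field, so V_Q − V_P = −Ed = -1320 V.

-1320 V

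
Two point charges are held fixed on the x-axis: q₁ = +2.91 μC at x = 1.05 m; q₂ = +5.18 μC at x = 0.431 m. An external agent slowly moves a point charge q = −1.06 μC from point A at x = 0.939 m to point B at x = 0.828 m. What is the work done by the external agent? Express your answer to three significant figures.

0.0977 J

For quasistatic motion the external work equals the change in potential energy: W_ext = qΔV = q(V_B − V_A).
At A: distances to the source charges are 0.111 m, 0.508 m; V_A = Σ kqᵢ/rᵢ = 3.27×10⁵ V.
At B: distances to the source charges are 0.222 m, 0.397 m; V_B = Σ kqᵢ/rᵢ = 2.35×10⁵ V.
ΔV = V_B − V_A = -9.22×10⁴ V.
W_ext = qΔV = (-1.06×10⁻⁶ C)(-9.22×10⁴ V) = 0.0977 J.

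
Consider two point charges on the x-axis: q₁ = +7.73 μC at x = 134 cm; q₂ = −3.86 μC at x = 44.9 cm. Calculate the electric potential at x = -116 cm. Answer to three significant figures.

The total potential is the scalar sum of each charge's contribution, V = Σ kqᵢ/rᵢ.
Distances from the field point to each charge: r₁ = 2.50 m, r₂ = 1.61 m.
V = k[(7.73×10⁻⁶)/(2.50) + (-3.86×10⁻⁶)/(1.61)] = 6230 V.

6230 V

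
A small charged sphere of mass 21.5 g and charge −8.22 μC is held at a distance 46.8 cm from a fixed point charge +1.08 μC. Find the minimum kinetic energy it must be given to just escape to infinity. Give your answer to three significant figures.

To just escape, total mechanical energy must reach zero at infinity: ½mv²_min + U = 0, so ½mv²_min = −U = |kQq|/r.
|U| = |kQq|/r = (8.99×10⁹ N·m²/C²)(1.08×10⁻⁶)(8.22×10⁻⁶)/(0.468) = 0.171 J.

0.171 J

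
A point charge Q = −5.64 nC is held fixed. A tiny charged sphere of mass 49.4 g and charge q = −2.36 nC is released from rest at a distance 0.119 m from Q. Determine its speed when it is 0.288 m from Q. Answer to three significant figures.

4.89×10⁻³ m/s

Only the electrostatic force acts, so mechanical energy is conserved: ½mv² = U₁ − U₂ = kQq(1/r₁ − 1/r₂).
U₁ − U₂ = (8.99×10⁹ N·m²/C²)(-5.64×10⁻⁹ C)(-2.36×10⁻⁹ C)(1/0.119 − 1/0.288) = 5.90×10⁻⁷ J.
v = √(2·5.90×10⁻⁷/0.0494) = 4.89×10⁻³ m/s.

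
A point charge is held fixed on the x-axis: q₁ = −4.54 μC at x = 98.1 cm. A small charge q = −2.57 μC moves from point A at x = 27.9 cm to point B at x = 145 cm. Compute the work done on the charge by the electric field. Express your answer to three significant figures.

-0.0742 J

The work done by the electric force is W_field = −ΔU = −q(V_B − V_A) = q(V_A − V_B).
At A: distance to the source charge is 0.702 m; V_A = kq₁/r = -5.81×10⁴ V.
At B: distance to the source charge is 0.469 m; V_B = kq₁/r = -8.70×10⁴ V.
ΔV = V_B − V_A = -2.89×10⁴ V.
W_field = −qΔV = −(-2.57×10⁻⁶ C)(-2.89×10⁴ V) = -0.0742 J.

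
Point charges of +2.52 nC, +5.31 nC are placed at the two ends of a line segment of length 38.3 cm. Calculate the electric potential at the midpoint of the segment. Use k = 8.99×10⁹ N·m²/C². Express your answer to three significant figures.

368 V

Electric potential is a scalar, so the contributions from each charge add algebraically: V = Σ kqᵢ/rᵢ.
Each charge is 0.191 m from the midpoint.
V = k[(2.52×10⁻⁹)/(0.191) + (5.31×10⁻⁹)/(0.191)] = 368 V.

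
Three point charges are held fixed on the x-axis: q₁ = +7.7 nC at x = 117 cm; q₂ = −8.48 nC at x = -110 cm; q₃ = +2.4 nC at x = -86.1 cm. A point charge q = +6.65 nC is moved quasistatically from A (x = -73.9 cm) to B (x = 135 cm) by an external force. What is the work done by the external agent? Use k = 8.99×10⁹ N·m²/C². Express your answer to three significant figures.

2.40×10⁻⁶ J

For quasistatic motion the external work equals the change in potential energy: W_ext = qΔV = q(V_B − V_A).
At A: distances to the source charges are 1.91 m, 0.361 m, 0.122 m; V_A = Σ kqᵢ/rᵢ = 1.94 V.
At B: distances to the source charges are 0.180 m, 2.45 m, 2.21 m; V_B = Σ kqᵢ/rᵢ = 363 V.
ΔV = V_B − V_A = 361 V.
W_ext = qΔV = (6.65×10⁻⁹ C)(361 V) = 2.40×10⁻⁶ J.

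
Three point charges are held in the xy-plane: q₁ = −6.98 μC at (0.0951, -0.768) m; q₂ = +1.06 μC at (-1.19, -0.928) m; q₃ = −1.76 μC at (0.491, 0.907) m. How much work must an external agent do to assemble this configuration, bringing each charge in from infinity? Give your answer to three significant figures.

The work to assemble the configuration equals its total potential energy, U = Σ kqᵢqⱼ/rᵢⱼ over all pairs.
Pair separations: r₁₂ = 1.30 m, r₁₃ = 1.72 m, r₂₃ = 2.49 m.
U = (-0.0514) + (0.0642) + (-6.74×10⁻³) = 6.06×10⁻³ J.

6.06×10⁻³ J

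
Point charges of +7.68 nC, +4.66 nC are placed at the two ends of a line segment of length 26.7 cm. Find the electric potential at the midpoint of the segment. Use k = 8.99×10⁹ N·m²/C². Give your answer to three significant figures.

831 V

The total potential is the scalar sum of each charge's contribution, V = Σ kqᵢ/rᵢ.
Each charge is 0.134 m from the midpoint.
V = k[(7.68×10⁻⁹)/(0.134) + (4.66×10⁻⁹)/(0.134)] = 831 V.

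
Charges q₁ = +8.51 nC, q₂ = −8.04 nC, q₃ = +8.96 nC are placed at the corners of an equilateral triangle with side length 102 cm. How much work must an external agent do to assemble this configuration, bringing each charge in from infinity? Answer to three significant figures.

-5.66×10⁻⁷ J

The assembly work is the sum of pairwise potential energies, U = Σ_{i<j} kqᵢqⱼ/rᵢⱼ.
All three pair separations equal the side length, 1.02 m.
U = (-6.03×10⁻⁷) + (6.72×10⁻⁷) + (-6.35×10⁻⁷) = -5.66×10⁻⁷ J.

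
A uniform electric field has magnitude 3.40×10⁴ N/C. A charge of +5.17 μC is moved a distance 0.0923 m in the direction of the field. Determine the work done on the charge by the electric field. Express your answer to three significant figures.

The potential change for a displacement 0.0923 m in the direction of the field is ΔV = −Ed = -3140 V.
W_field = −qΔV = 0.0162 J.

0.0162 J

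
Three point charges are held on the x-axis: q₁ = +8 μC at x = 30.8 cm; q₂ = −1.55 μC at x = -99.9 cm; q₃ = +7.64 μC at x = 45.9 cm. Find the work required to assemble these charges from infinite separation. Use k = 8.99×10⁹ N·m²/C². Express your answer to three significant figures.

The assembly work is the sum of pairwise potential energies, U = Σ_{i<j} kqᵢqⱼ/rᵢⱼ.
Pair separations: r₁₂ = 1.31 m, r₁₃ = 0.151 m, r₂₃ = 1.46 m.
U = (-0.0853) + (3.64) + (-0.0730) = 3.48 J.

3.48 J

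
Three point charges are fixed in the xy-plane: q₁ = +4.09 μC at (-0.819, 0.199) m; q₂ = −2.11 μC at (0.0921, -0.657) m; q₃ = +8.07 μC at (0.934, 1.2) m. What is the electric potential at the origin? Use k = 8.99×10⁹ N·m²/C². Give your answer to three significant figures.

6.27×10⁴ V

The total potential is the scalar sum of each charge's contribution, V = Σ kqᵢ/rᵢ.
Distances from the field point to each charge: r₁ = 0.843 m, r₂ = 0.663 m, r₃ = 1.52 m.
V = k[(4.09×10⁻⁶)/(0.843) + (-2.11×10⁻⁶)/(0.663) + (8.07×10⁻⁶)/(1.52)] = 6.27×10⁴ V.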